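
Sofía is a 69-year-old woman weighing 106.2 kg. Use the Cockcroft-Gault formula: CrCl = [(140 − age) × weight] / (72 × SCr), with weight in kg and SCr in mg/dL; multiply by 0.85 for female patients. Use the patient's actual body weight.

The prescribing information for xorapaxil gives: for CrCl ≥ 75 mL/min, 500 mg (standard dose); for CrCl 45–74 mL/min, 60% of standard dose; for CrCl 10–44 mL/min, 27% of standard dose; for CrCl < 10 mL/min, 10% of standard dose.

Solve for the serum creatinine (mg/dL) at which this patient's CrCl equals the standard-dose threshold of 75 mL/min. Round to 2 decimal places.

1.19 mg/dL

Standard dose requires CrCl ≥ 75 mL/min.
Set (140 − 69) × 106.2 × 0.85 / (72 × SCr) = 75
SCr = (140 − 69) × 106.2 × 0.85 / (72 × 75) = 1.187 mg/dL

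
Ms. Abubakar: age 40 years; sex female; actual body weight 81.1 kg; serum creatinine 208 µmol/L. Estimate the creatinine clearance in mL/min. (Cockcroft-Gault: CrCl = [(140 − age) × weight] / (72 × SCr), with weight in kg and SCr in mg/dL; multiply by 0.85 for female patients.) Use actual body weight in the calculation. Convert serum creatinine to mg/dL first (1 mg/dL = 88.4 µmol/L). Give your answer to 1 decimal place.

40.7 mL/min

SCr = 208 / 88.4 = 2.353 mg/dL
CrCl = (140 − 40) × 81.1 / (72 × 2.353) × 0.85 = 8110.0 / 169.42 × 0.85 ≈ 40.7 mL/min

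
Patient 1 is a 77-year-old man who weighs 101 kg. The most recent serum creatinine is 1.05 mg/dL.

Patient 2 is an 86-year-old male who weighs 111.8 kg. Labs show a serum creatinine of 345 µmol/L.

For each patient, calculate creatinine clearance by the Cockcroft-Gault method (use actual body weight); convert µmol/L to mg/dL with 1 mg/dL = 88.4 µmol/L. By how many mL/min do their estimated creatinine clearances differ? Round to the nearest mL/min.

Patient 1: CrCl = (140 − 77) × 101 / (72 × 1.05) = 6363.0 / 75.60 ≈ 84.2 mL/min
Patient 2: SCr = 345 / 88.4 = 3.903 mg/dL
Patient 2: CrCl = (140 − 86) × 111.8 / (72 × 3.903) = 6037.2 / 281.02 ≈ 21.5 mL/min
|84.2 − 21.5| = 62.7 mL/min

63 mL/min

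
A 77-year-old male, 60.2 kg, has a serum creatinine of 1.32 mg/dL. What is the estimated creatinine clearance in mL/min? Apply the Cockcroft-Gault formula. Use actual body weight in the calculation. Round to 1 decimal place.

39.9 mL/min

CrCl = (140 − 77) × 60.2 / (72 × 1.32) = 3792.6 / 95.04 ≈ 39.9 mL/min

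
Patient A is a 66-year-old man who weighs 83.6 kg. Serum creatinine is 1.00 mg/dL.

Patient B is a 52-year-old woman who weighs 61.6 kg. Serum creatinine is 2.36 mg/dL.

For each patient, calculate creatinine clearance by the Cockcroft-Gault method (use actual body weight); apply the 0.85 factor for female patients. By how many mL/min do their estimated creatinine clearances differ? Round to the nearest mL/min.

Patient A: CrCl = (140 − 66) × 83.6 / (72 × 1) = 6186.4 / 72.00 ≈ 85.9 mL/min
Patient B: CrCl = (140 − 52) × 61.6 / (72 × 2.36) × 0.85 = 5420.8 / 169.92 × 0.85 ≈ 27.1 mL/min
|85.9 − 27.1| = 58.8 mL/min

59 mL/min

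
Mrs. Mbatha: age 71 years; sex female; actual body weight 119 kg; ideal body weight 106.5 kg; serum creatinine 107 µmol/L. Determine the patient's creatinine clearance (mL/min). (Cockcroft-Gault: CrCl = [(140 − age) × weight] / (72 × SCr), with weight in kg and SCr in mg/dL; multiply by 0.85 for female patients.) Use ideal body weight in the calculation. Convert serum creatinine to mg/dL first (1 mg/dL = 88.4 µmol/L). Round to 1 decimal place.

71.7 mL/min

SCr = 107 / 88.4 = 1.21 mg/dL
CrCl = (140 − 71) × 106.5 / (72 × 1.21) × 0.85 = 7348.5 / 87.12 × 0.85 ≈ 71.7 mL/min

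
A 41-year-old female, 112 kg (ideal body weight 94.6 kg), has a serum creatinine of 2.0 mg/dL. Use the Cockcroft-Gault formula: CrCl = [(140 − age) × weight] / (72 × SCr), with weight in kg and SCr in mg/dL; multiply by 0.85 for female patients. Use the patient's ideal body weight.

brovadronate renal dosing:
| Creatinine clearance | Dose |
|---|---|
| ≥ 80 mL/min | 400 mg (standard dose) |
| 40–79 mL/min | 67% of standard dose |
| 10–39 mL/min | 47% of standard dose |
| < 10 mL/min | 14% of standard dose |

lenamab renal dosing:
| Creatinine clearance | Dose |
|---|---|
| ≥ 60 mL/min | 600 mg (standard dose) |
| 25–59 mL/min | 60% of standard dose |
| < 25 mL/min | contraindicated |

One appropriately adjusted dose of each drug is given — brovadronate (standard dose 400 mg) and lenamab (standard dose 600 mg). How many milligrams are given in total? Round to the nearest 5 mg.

CrCl = (140 − 41) × 94.6 / (72 × 2) × 0.85 = 9365.4 / 144.00 × 0.85 ≈ 55.3 mL/min
CrCl ≈ 55 mL/min.
brovadronate: 40–79 mL/min → 67% of 400 mg = 268 mg.
lenamab: 25–59 mL/min → 60% of 600 mg = 360 mg.
Total = 268 + 360 = 628 mg.

630 mg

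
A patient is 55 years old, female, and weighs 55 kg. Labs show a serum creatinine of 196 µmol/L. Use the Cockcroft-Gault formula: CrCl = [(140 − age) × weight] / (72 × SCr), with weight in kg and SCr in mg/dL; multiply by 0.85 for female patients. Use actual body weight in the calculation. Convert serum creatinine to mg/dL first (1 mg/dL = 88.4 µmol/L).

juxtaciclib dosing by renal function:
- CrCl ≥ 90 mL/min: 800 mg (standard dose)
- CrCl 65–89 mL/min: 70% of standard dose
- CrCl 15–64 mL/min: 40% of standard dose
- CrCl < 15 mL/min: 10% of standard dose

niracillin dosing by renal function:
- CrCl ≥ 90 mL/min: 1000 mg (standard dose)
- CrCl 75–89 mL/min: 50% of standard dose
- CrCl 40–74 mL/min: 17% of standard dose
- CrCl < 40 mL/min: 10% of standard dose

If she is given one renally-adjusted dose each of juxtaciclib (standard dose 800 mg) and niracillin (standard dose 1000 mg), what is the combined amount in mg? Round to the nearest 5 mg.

420 mg

SCr = 196 / 88.4 = 2.217 mg/dL
CrCl = (140 − 55) × 55 / (72 × 2.217) × 0.85 = 4675.0 / 159.62 × 0.85 ≈ 24.9 mL/min
CrCl ≈ 25 mL/min.
juxtaciclib: 15–64 mL/min → 40% of 800 mg = 320 mg.
niracillin: < 40 mL/min → 10% of 1000 mg = 100 mg.
Total = 320 + 100 = 420 mg.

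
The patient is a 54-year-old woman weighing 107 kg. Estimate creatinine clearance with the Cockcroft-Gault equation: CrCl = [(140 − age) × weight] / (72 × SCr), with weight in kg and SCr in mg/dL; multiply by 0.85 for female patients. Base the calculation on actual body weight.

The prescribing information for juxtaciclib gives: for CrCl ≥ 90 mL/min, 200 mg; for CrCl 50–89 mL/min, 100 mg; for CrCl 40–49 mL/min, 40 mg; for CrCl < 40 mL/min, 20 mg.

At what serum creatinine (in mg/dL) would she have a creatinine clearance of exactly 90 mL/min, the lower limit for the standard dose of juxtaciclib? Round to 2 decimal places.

1.21 mg/dL

Standard dose requires CrCl ≥ 90 mL/min.
Set (140 − 54) × 107 × 0.85 / (72 × SCr) = 90
SCr = (140 − 54) × 107 × 0.85 / (72 × 90) = 1.207 mg/dL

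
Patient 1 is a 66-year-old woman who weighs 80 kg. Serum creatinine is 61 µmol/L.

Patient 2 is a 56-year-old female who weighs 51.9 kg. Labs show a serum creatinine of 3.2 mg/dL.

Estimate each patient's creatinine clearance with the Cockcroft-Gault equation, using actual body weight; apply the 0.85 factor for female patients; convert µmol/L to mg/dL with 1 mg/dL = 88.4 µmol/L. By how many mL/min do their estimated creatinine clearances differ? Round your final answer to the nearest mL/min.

85 mL/min

Patient 1: SCr = 61 / 88.4 = 0.69 mg/dL
Patient 1: CrCl = (140 − 66) × 80 / (72 × 0.69) × 0.85 = 5920.0 / 49.68 × 0.85 ≈ 101.3 mL/min
Patient 2: CrCl = (140 − 56) × 51.9 / (72 × 3.2) × 0.85 = 4359.6 / 230.40 × 0.85 ≈ 16.1 mL/min
|101.3 − 16.1| = 85.2 mL/min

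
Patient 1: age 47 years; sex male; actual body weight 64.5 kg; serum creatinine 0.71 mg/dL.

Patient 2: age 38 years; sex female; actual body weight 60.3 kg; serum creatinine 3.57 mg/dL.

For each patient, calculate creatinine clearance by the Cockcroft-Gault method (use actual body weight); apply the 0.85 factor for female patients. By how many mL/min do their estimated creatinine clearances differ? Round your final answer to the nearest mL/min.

97 mL/min

Patient 1: CrCl = (140 − 47) × 64.5 / (72 × 0.71) = 5998.5 / 51.12 ≈ 117.3 mL/min
Patient 2: CrCl = (140 − 38) × 60.3 / (72 × 3.57) × 0.85 = 6150.6 / 257.04 × 0.85 ≈ 20.3 mL/min
|117.3 − 20.3| = 97.0 mL/min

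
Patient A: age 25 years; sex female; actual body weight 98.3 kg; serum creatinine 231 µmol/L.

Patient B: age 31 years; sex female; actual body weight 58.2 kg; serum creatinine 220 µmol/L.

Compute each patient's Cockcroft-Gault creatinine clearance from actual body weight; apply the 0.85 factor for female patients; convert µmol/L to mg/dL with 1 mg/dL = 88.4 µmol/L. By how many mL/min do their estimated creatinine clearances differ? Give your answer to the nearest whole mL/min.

21 mL/min

Patient A: SCr = 231 / 88.4 = 2.613 mg/dL
Patient A: CrCl = (140 − 25) × 98.3 / (72 × 2.613) × 0.85 = 11304.5 / 188.14 × 0.85 ≈ 51.1 mL/min
Patient B: SCr = 220 / 88.4 = 2.489 mg/dL
Patient B: CrCl = (140 − 31) × 58.2 / (72 × 2.489) × 0.85 = 6343.8 / 179.21 × 0.85 ≈ 30.1 mL/min
|51.1 − 30.1| = 21.0 mL/min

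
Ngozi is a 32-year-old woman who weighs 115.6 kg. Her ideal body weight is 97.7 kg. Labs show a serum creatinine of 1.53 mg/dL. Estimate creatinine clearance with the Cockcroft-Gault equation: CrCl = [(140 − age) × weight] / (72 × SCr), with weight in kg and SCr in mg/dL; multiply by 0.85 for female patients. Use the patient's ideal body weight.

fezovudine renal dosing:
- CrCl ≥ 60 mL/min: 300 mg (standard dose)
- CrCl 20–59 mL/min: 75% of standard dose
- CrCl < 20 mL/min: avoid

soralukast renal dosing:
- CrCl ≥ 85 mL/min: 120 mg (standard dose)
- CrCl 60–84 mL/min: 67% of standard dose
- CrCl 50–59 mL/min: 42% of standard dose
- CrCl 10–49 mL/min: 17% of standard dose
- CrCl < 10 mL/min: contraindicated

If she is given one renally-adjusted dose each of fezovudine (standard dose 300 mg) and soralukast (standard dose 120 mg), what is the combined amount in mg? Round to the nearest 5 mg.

CrCl = (140 − 32) × 97.7 / (72 × 1.53) × 0.85 = 10551.6 / 110.16 × 0.85 ≈ 81.4 mL/min
CrCl ≈ 81 mL/min.
fezovudine: ≥ 60 mL/min → 100% of 300 mg = 300 mg.
soralukast: 60–84 mL/min → 67% of 120 mg = 80.4 mg.
Total = 300 + 80.4 = 380.4 mg.

380 mg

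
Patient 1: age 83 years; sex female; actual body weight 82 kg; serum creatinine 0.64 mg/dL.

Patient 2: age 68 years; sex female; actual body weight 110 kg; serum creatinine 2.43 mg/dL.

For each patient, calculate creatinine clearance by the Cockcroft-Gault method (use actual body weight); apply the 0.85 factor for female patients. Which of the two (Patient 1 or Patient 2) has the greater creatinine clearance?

Patient 1

Patient 1: CrCl = (140 − 83) × 82 / (72 × 0.64) × 0.85 = 4674.0 / 46.08 × 0.85 ≈ 86.2 mL/min
Patient 2: CrCl = (140 − 68) × 110 / (72 × 2.43) × 0.85 = 7920.0 / 174.96 × 0.85 ≈ 38.5 mL/min
86.2 vs 38.5 mL/min → Patient 1 is higher.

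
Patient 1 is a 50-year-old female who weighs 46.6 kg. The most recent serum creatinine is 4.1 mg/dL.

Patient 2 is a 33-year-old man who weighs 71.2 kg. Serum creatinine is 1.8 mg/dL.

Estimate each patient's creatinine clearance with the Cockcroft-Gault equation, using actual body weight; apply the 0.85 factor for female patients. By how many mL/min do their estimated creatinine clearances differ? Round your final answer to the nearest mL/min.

47 mL/min

Patient 1: CrCl = (140 − 50) × 46.6 / (72 × 4.1) × 0.85 = 4194.0 / 295.20 × 0.85 ≈ 12.1 mL/min
Patient 2: CrCl = (140 − 33) × 71.2 / (72 × 1.8) = 7618.4 / 129.60 ≈ 58.8 mL/min
|12.1 − 58.8| = 46.7 mL/min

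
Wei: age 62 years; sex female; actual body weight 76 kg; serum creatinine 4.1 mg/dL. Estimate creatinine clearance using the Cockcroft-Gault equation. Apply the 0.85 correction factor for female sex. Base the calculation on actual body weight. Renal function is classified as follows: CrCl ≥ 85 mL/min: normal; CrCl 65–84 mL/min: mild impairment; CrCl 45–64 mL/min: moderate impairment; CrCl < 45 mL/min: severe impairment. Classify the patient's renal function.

severe impairment

CrCl = (140 − 62) × 76 / (72 × 4.1) × 0.85 = 5928.0 / 295.20 × 0.85 ≈ 17.1 mL/min
17 mL/min falls in the 'severe impairment' range.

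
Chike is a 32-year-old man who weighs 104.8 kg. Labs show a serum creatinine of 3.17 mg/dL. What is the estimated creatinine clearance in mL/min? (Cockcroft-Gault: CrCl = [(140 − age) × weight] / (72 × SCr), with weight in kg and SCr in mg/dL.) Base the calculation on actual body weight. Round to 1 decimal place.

CrCl = (140 − 32) × 104.8 / (72 × 3.17) = 11318.4 / 228.24 ≈ 49.6 mL/min

49.6 mL/min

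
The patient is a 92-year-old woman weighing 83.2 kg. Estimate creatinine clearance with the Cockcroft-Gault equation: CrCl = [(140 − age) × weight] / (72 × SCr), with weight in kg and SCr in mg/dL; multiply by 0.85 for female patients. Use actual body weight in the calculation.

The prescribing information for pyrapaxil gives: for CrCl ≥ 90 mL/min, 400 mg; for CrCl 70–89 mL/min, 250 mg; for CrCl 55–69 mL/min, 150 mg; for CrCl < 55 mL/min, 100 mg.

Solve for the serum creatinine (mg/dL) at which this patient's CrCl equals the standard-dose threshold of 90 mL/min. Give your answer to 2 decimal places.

Standard dose requires CrCl ≥ 90 mL/min.
Set (140 − 92) × 83.2 × 0.85 / (72 × SCr) = 90
SCr = (140 − 92) × 83.2 × 0.85 / (72 × 90) = 0.524 mg/dL

0.52 mg/dL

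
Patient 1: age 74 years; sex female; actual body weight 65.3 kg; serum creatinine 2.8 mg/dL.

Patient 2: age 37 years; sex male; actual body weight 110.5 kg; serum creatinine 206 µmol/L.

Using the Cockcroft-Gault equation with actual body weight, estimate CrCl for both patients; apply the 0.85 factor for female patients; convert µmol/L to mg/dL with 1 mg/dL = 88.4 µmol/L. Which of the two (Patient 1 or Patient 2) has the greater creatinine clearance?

Patient 1: CrCl = (140 − 74) × 65.3 / (72 × 2.8) × 0.85 = 4309.8 / 201.60 × 0.85 ≈ 18.2 mL/min
Patient 2: SCr = 206 / 88.4 = 2.33 mg/dL
Patient 2: CrCl = (140 − 37) × 110.5 / (72 × 2.33) = 11381.5 / 167.76 ≈ 67.8 mL/min
18.2 vs 67.8 mL/min → Patient 2 is higher.

Patient 2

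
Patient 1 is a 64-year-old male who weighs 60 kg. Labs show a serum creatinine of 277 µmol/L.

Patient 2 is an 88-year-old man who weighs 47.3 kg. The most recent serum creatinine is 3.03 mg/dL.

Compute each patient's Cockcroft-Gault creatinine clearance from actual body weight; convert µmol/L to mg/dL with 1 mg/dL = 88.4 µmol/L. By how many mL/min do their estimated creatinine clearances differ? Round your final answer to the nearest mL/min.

Patient 1: SCr = 277 / 88.4 = 3.133 mg/dL
Patient 1: CrCl = (140 − 64) × 60 / (72 × 3.133) = 4560.0 / 225.58 ≈ 20.2 mL/min
Patient 2: CrCl = (140 − 88) × 47.3 / (72 × 3.03) = 2459.6 / 218.16 ≈ 11.3 mL/min
|20.2 − 11.3| = 8.9 mL/min

9 mL/min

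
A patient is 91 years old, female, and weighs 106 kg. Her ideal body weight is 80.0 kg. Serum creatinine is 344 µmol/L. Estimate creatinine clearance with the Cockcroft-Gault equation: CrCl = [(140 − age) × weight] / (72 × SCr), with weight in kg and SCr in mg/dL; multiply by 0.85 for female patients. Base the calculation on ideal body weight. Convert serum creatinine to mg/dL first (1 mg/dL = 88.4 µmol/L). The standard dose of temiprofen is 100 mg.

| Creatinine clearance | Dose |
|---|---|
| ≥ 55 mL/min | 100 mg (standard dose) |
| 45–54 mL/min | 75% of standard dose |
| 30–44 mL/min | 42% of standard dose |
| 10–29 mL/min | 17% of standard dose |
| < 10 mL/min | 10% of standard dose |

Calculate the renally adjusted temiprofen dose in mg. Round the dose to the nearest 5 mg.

15 mg

SCr = 344 / 88.4 = 3.891 mg/dL
CrCl = (140 − 91) × 80 / (72 × 3.891) × 0.85 = 3920.0 / 280.15 × 0.85 ≈ 11.9 mL/min
CrCl ≈ 12 mL/min → bracket 10–29 mL/min.
17% of 100 mg = 17 mg → 15 mg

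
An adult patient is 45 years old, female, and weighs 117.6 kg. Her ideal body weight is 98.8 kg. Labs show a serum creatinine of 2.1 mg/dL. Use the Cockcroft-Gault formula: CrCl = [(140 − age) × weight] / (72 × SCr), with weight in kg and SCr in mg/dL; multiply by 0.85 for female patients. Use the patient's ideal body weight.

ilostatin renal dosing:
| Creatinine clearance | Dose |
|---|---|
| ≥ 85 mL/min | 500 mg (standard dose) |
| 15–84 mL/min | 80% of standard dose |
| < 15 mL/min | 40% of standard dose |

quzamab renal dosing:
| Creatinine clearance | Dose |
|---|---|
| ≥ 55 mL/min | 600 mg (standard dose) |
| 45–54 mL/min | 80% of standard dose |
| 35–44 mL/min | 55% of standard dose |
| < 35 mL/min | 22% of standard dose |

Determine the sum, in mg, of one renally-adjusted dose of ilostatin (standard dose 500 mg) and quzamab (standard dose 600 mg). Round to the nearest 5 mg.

CrCl = (140 − 45) × 98.8 / (72 × 2.1) × 0.85 = 9386.0 / 151.20 × 0.85 ≈ 52.8 mL/min
CrCl ≈ 53 mL/min.
ilostatin: 15–84 mL/min → 80% of 500 mg = 400 mg.
quzamab: 45–54 mL/min → 80% of 600 mg = 480 mg.
Total = 400 + 480 = 880 mg.

880 mg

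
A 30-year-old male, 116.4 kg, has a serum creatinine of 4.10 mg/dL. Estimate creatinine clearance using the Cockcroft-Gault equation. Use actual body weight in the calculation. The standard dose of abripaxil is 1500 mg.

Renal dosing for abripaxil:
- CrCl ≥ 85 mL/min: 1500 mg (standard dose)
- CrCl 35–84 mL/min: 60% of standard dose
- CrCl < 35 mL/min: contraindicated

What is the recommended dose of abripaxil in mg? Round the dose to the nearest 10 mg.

900 mg

CrCl = (140 − 30) × 116.4 / (72 × 4.1) = 12804.0 / 295.20 ≈ 43.4 mL/min
CrCl ≈ 43 mL/min → bracket 35–84 mL/min.
60% of 1500 mg = 900 mg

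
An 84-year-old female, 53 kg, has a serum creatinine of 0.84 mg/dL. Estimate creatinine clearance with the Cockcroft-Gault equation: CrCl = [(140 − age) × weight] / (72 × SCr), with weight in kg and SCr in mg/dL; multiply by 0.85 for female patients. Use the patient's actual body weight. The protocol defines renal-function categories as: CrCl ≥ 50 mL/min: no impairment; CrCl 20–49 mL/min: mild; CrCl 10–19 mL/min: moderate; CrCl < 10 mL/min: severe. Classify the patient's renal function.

mild

CrCl = (140 − 84) × 53 / (72 × 0.84) × 0.85 = 2968.0 / 60.48 × 0.85 ≈ 41.7 mL/min
42 mL/min falls in the 'mild' range.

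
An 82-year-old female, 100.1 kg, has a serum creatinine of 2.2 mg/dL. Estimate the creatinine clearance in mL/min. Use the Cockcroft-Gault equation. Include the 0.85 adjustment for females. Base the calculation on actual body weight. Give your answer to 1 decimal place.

31.2 mL/min

CrCl = (140 − 82) × 100.1 / (72 × 2.2) × 0.85 = 5805.8 / 158.40 × 0.85 ≈ 31.2 mL/min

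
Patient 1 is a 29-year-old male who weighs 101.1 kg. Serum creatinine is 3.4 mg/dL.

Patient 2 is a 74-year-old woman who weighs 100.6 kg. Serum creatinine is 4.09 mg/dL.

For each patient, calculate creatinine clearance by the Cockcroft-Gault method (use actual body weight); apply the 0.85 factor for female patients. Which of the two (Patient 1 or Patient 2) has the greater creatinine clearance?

Patient 1

Patient 1: CrCl = (140 − 29) × 101.1 / (72 × 3.4) = 11222.1 / 244.80 ≈ 45.8 mL/min
Patient 2: CrCl = (140 − 74) × 100.6 / (72 × 4.09) × 0.85 = 6639.6 / 294.48 × 0.85 ≈ 19.2 mL/min
45.8 vs 19.2 mL/min → Patient 1 is higher.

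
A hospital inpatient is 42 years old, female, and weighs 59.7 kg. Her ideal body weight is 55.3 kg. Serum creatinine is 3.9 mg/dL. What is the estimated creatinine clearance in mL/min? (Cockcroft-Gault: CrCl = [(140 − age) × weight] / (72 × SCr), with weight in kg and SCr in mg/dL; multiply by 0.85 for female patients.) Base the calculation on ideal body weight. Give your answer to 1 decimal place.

16.4 mL/min

CrCl = (140 − 42) × 55.3 / (72 × 3.9) × 0.85 = 5419.4 / 280.80 × 0.85 ≈ 16.4 mL/min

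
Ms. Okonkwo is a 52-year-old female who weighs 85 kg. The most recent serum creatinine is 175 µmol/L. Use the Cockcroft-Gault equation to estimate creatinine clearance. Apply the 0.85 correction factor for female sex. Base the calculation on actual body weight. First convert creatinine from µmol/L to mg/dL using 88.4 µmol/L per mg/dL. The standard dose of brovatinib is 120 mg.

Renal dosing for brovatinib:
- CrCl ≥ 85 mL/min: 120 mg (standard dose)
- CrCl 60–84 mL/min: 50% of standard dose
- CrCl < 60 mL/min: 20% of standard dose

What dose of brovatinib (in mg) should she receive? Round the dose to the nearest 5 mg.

25 mg

SCr = 175 / 88.4 = 1.98 mg/dL
CrCl = (140 − 52) × 85 / (72 × 1.98) × 0.85 = 7480.0 / 142.56 × 0.85 ≈ 44.6 mL/min
CrCl ≈ 45 mL/min → bracket < 60 mL/min.
20% of 120 mg = 24 mg → 25 mg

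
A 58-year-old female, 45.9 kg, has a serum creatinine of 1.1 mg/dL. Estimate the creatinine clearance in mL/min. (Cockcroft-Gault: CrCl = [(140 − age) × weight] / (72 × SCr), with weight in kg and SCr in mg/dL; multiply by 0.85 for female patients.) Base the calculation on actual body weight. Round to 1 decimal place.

40.4 mL/min

CrCl = (140 − 58) × 45.9 / (72 × 1.1) × 0.85 = 3763.8 / 79.20 × 0.85 ≈ 40.4 mL/min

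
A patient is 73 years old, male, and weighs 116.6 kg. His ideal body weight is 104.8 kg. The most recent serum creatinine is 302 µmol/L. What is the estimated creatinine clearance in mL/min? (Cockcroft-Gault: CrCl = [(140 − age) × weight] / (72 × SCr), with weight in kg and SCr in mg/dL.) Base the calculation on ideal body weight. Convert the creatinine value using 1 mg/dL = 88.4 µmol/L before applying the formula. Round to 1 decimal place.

28.5 mL/min

SCr = 302 / 88.4 = 3.416 mg/dL
CrCl = (140 − 73) × 104.8 / (72 × 3.416) = 7021.6 / 245.95 ≈ 28.5 mL/min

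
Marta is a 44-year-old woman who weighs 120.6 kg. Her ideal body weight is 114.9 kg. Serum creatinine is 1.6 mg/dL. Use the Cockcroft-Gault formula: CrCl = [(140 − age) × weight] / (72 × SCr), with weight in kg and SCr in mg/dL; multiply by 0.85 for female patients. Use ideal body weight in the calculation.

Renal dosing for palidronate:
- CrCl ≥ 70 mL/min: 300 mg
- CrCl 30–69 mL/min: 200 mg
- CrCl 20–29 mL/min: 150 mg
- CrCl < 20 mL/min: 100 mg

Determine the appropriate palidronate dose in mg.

300 mg

CrCl = (140 − 44) × 114.9 / (72 × 1.6) × 0.85 = 11030.4 / 115.20 × 0.85 ≈ 81.4 mL/min
CrCl ≈ 81 mL/min → bracket ≥ 70 mL/min.
Dose for this bracket: 300 mg.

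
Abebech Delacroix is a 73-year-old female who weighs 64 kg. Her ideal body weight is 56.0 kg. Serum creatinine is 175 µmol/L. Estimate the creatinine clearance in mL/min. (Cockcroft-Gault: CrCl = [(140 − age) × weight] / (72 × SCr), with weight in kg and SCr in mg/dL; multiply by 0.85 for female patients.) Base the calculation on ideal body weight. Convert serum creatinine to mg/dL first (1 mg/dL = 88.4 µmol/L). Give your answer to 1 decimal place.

SCr = 175 / 88.4 = 1.98 mg/dL
CrCl = (140 − 73) × 56 / (72 × 1.98) × 0.85 = 3752.0 / 142.56 × 0.85 ≈ 22.4 mL/min

22.4 mL/min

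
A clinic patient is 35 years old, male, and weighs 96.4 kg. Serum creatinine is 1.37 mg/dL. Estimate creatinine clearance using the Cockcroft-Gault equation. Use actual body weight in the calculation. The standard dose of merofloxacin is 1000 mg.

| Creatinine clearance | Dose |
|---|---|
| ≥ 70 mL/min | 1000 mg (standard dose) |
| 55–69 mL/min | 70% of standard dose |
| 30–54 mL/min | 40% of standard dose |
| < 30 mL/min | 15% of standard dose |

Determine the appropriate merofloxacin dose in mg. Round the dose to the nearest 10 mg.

1000 mg

CrCl = (140 − 35) × 96.4 / (72 × 1.37) = 10122.0 / 98.64 ≈ 102.6 mL/min
CrCl ≈ 103 mL/min → bracket ≥ 70 mL/min.
100% of 1000 mg = 1000 mg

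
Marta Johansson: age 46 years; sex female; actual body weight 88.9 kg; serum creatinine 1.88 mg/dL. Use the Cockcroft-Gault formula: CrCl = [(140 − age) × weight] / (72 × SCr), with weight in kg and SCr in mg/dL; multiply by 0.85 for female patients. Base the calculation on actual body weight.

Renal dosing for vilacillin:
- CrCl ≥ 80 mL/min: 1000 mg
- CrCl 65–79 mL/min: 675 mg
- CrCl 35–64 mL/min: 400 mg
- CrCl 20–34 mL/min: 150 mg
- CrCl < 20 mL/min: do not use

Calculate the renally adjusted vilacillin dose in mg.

CrCl = (140 − 46) × 88.9 / (72 × 1.88) × 0.85 = 8356.6 / 135.36 × 0.85 ≈ 52.5 mL/min
CrCl ≈ 52 mL/min → bracket 35–64 mL/min.
Dose for this bracket: 400 mg.

400 mg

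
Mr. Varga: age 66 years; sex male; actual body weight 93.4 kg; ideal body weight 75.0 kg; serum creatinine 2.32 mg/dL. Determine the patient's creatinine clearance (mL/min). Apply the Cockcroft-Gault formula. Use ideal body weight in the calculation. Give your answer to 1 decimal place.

CrCl = (140 − 66) × 75 / (72 × 2.32) = 5550.0 / 167.04 ≈ 33.2 mL/min

33.2 mL/min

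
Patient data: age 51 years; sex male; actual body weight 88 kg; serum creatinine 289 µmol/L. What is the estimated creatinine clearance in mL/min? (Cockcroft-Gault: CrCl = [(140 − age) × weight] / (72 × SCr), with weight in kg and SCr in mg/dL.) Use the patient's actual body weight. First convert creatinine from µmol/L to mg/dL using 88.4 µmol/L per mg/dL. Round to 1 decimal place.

SCr = 289 / 88.4 = 3.269 mg/dL
CrCl = (140 − 51) × 88 / (72 × 3.269) = 7832.0 / 235.37 ≈ 33.3 mL/min

33.3 mL/min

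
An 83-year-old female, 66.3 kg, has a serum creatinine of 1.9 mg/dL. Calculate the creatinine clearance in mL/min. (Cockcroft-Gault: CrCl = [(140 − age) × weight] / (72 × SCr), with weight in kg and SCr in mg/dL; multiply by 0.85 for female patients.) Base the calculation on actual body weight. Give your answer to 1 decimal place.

23.5 mL/min

CrCl = (140 − 83) × 66.3 / (72 × 1.9) × 0.85 = 3779.1 / 136.80 × 0.85 ≈ 23.5 mL/min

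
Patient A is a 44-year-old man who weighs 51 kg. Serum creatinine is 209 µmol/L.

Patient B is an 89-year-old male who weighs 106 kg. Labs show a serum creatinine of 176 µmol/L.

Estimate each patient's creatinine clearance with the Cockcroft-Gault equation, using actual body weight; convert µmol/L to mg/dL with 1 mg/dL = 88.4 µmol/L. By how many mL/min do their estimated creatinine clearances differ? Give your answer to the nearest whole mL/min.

Patient A: SCr = 209 / 88.4 = 2.364 mg/dL
Patient A: CrCl = (140 − 44) × 51 / (72 × 2.364) = 4896.0 / 170.21 ≈ 28.8 mL/min
Patient B: SCr = 176 / 88.4 = 1.991 mg/dL
Patient B: CrCl = (140 − 89) × 106 / (72 × 1.991) = 5406.0 / 143.35 ≈ 37.7 mL/min
|28.8 − 37.7| = 8.9 mL/min

9 mL/min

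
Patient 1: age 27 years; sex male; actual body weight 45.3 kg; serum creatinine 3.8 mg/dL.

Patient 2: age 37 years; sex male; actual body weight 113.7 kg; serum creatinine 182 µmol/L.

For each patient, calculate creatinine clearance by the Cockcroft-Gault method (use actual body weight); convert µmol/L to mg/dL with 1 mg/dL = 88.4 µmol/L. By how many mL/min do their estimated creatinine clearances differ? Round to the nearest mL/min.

60 mL/min

Patient 1: CrCl = (140 − 27) × 45.3 / (72 × 3.8) = 5118.9 / 273.60 ≈ 18.7 mL/min
Patient 2: SCr = 182 / 88.4 = 2.059 mg/dL
Patient 2: CrCl = (140 − 37) × 113.7 / (72 × 2.059) = 11711.1 / 148.25 ≈ 79.0 mL/min
|18.7 − 79.0| = 60.3 mL/min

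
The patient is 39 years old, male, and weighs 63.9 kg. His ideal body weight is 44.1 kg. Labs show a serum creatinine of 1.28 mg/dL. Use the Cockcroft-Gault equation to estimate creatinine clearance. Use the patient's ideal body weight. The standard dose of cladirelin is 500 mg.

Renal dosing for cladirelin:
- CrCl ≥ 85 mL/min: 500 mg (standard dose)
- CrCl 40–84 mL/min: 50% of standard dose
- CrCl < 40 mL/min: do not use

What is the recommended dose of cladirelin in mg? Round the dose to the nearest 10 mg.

250 mg

CrCl = (140 − 39) × 44.1 / (72 × 1.28) = 4454.1 / 92.16 ≈ 48.3 mL/min
CrCl ≈ 48 mL/min → bracket 40–84 mL/min.
50% of 500 mg = 250 mg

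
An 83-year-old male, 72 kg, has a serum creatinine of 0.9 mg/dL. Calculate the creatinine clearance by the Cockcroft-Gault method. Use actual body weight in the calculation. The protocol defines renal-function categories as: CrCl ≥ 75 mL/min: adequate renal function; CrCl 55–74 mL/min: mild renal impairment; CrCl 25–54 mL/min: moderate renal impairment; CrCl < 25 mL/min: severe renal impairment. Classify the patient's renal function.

mild renal impairment

CrCl = (140 − 83) × 72 / (72 × 0.9) = 4104.0 / 64.80 ≈ 63.3 mL/min
63 mL/min falls in the 'mild renal impairment' range.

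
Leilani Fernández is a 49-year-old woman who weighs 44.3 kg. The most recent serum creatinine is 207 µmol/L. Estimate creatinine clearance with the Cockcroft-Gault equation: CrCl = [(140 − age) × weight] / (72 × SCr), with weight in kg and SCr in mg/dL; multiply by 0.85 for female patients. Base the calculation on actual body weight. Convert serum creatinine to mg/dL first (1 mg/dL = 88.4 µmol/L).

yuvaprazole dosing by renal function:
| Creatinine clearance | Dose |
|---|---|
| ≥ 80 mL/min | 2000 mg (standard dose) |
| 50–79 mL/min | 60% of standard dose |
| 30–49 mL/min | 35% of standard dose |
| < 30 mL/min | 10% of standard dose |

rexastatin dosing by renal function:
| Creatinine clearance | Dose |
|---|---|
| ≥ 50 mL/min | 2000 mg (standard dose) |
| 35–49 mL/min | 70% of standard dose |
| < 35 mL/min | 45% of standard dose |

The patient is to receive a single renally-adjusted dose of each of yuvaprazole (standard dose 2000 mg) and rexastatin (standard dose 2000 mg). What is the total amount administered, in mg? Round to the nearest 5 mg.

SCr = 207 / 88.4 = 2.342 mg/dL
CrCl = (140 − 49) × 44.3 / (72 × 2.342) × 0.85 = 4031.3 / 168.62 × 0.85 ≈ 20.3 mL/min
CrCl ≈ 20 mL/min.
yuvaprazole: < 30 mL/min → 10% of 2000 mg = 200 mg.
rexastatin: < 35 mL/min → 45% of 2000 mg = 900 mg.
Total = 200 + 900 = 1100 mg.

1100 mg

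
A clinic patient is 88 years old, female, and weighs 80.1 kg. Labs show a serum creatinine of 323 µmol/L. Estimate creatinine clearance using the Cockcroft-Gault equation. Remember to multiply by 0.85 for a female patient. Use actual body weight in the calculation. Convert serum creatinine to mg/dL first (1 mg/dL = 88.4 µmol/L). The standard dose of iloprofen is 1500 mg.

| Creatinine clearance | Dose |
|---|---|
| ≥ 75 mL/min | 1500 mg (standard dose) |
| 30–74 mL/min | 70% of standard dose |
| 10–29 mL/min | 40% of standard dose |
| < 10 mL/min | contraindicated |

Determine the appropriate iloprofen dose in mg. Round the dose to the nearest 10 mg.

600 mg

SCr = 323 / 88.4 = 3.654 mg/dL
CrCl = (140 − 88) × 80.1 / (72 × 3.654) × 0.85 = 4165.2 / 263.09 × 0.85 ≈ 13.5 mL/min
CrCl ≈ 13 mL/min → bracket 10–29 mL/min.
40% of 1500 mg = 600 mg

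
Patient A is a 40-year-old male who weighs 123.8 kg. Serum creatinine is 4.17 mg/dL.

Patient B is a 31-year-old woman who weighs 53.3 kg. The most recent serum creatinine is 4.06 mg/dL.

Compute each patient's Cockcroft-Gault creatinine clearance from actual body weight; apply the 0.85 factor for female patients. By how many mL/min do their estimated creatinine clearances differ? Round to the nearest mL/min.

Patient A: CrCl = (140 − 40) × 123.8 / (72 × 4.17) = 12380.0 / 300.24 ≈ 41.2 mL/min
Patient B: CrCl = (140 − 31) × 53.3 / (72 × 4.06) × 0.85 = 5809.7 / 292.32 × 0.85 ≈ 16.9 mL/min
|41.2 − 16.9| = 24.3 mL/min

24 mL/min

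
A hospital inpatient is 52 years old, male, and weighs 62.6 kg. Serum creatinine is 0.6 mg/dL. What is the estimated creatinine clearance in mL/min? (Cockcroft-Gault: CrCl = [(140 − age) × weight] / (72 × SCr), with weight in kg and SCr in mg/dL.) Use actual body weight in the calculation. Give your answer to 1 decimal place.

127.5 mL/min

CrCl = (140 − 52) × 62.6 / (72 × 0.6) = 5508.8 / 43.20 ≈ 127.5 mL/min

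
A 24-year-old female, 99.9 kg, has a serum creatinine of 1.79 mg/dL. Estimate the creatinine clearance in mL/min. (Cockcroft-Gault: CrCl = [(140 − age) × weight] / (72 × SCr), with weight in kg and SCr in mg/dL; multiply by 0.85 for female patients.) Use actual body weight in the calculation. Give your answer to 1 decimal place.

76.4 mL/min

CrCl = (140 − 24) × 99.9 / (72 × 1.79) × 0.85 = 11588.4 / 128.88 × 0.85 ≈ 76.4 mL/min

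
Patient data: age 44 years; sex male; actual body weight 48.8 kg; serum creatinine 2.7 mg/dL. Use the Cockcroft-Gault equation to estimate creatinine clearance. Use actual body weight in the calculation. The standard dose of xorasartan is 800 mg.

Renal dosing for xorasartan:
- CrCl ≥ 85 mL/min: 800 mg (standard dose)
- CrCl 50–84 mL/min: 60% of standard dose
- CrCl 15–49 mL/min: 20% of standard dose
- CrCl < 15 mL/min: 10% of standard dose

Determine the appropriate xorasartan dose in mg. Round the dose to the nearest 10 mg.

160 mg

CrCl = (140 − 44) × 48.8 / (72 × 2.7) = 4684.8 / 194.40 ≈ 24.1 mL/min
CrCl ≈ 24 mL/min → bracket 15–49 mL/min.
20% of 800 mg = 160 mg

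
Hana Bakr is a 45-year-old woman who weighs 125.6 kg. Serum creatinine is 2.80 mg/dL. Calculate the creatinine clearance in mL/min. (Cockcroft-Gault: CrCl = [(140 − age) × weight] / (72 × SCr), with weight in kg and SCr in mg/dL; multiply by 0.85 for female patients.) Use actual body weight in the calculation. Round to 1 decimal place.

CrCl = (140 − 45) × 125.6 / (72 × 2.8) × 0.85 = 11932.0 / 201.60 × 0.85 ≈ 50.3 mL/min

50.3 mL/min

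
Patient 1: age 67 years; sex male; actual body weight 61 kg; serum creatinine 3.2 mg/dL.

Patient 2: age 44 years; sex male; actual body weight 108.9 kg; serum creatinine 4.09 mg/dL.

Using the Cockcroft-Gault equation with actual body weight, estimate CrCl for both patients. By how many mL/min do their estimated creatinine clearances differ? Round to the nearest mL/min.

Patient 1: CrCl = (140 − 67) × 61 / (72 × 3.2) = 4453.0 / 230.40 ≈ 19.3 mL/min
Patient 2: CrCl = (140 − 44) × 108.9 / (72 × 4.09) = 10454.4 / 294.48 ≈ 35.5 mL/min
|19.3 − 35.5| = 16.2 mL/min

16 mL/min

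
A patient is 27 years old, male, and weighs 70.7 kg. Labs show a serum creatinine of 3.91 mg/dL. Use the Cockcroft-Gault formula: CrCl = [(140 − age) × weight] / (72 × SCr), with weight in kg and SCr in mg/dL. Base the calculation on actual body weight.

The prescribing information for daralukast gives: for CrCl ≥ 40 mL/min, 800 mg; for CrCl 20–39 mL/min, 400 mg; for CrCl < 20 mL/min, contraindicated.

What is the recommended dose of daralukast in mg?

CrCl = (140 − 27) × 70.7 / (72 × 3.91) = 7989.1 / 281.52 ≈ 28.4 mL/min
CrCl ≈ 28 mL/min → bracket 20–39 mL/min.
Dose for this bracket: 400 mg.

400 mg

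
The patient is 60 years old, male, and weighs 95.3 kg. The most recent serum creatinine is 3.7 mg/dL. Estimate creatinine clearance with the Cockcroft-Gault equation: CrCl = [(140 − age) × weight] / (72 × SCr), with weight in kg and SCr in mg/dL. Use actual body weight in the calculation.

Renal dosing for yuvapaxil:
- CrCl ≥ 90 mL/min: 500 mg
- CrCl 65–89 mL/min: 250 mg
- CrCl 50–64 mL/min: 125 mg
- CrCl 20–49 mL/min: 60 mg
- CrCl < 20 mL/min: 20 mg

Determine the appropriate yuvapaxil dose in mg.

60 mg

CrCl = (140 − 60) × 95.3 / (72 × 3.7) = 7624.0 / 266.40 ≈ 28.6 mL/min
CrCl ≈ 29 mL/min → bracket 20–49 mL/min.
Dose for this bracket: 60 mg.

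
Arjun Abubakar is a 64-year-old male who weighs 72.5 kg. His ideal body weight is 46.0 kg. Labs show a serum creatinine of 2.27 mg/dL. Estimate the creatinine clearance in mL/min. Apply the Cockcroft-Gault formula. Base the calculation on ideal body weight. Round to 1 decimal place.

CrCl = (140 − 64) × 46 / (72 × 2.27) = 3496.0 / 163.44 ≈ 21.4 mL/min

21.4 mL/min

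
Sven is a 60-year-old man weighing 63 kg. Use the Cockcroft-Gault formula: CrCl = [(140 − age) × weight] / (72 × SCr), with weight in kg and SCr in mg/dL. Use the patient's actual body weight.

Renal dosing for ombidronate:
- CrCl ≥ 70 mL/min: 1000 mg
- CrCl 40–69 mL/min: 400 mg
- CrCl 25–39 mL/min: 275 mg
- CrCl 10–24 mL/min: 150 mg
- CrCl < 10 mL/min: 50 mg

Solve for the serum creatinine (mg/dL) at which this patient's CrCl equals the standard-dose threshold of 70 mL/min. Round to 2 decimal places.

1.00 mg/dL

Standard dose requires CrCl ≥ 70 mL/min.
Set (140 − 60) × 63 / (72 × SCr) = 70
SCr = (140 − 60) × 63 / (72 × 70) = 1.000 mg/dL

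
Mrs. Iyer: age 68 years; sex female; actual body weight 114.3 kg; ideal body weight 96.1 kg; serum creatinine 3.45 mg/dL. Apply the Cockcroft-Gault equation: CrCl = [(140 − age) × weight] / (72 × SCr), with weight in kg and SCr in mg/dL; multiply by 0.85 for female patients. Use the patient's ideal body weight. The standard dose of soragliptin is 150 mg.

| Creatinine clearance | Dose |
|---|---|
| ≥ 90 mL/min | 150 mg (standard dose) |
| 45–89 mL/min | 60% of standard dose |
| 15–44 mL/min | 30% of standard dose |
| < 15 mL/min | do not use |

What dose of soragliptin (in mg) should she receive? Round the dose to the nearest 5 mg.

CrCl = (140 − 68) × 96.1 / (72 × 3.45) × 0.85 = 6919.2 / 248.40 × 0.85 ≈ 23.7 mL/min
CrCl ≈ 24 mL/min → bracket 15–44 mL/min.
30% of 150 mg = 45 mg

45 mg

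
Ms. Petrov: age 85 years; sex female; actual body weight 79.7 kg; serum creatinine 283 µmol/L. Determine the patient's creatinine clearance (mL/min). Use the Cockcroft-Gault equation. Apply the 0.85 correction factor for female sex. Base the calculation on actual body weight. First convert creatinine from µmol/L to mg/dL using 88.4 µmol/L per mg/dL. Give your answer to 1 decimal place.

16.2 mL/min

SCr = 283 / 88.4 = 3.201 mg/dL
CrCl = (140 − 85) × 79.7 / (72 × 3.201) × 0.85 = 4383.5 / 230.47 × 0.85 ≈ 16.2 mL/min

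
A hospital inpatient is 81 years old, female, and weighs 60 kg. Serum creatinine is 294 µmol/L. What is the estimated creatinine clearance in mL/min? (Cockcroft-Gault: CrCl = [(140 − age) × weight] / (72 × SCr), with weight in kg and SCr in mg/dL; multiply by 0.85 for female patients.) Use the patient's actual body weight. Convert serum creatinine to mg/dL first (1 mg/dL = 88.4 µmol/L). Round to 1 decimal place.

12.6 mL/min

SCr = 294 / 88.4 = 3.326 mg/dL
CrCl = (140 − 81) × 60 / (72 × 3.326) × 0.85 = 3540.0 / 239.47 × 0.85 ≈ 12.6 mL/min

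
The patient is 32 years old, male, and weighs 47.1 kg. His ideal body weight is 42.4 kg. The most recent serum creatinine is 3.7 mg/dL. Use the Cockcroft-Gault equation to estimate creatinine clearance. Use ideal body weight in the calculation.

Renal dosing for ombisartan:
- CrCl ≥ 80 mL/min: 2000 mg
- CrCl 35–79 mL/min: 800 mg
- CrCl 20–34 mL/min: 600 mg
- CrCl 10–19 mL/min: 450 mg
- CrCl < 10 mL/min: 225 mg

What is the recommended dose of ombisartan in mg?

CrCl = (140 − 32) × 42.4 / (72 × 3.7) = 4579.2 / 266.40 ≈ 17.2 mL/min
CrCl ≈ 17 mL/min → bracket 10–19 mL/min.
Dose for this bracket: 450 mg.

450 mg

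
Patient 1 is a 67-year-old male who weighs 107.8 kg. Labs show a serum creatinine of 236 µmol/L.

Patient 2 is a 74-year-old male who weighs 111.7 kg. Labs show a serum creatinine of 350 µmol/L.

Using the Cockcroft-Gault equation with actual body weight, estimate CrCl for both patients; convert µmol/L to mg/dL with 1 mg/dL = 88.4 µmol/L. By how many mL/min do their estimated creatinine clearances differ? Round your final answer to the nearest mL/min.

15 mL/min

Patient 1: SCr = 236 / 88.4 = 2.67 mg/dL
Patient 1: CrCl = (140 − 67) × 107.8 / (72 × 2.67) = 7869.4 / 192.24 ≈ 40.9 mL/min
Patient 2: SCr = 350 / 88.4 = 3.959 mg/dL
Patient 2: CrCl = (140 − 74) × 111.7 / (72 × 3.959) = 7372.2 / 285.05 ≈ 25.9 mL/min
|40.9 − 25.9| = 15.0 mL/min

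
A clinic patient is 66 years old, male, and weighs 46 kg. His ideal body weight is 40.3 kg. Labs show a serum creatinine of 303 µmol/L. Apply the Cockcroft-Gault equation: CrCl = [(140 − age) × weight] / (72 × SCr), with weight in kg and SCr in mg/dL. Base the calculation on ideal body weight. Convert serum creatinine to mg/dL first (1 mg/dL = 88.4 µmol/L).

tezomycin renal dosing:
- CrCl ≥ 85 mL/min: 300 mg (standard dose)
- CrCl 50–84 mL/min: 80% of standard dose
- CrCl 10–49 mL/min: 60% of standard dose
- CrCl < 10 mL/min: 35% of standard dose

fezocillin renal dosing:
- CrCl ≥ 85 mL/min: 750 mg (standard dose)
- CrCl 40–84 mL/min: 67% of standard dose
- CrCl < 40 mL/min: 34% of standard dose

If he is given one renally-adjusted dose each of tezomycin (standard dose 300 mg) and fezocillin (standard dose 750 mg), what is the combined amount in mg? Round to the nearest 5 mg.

435 mg

SCr = 303 / 88.4 = 3.428 mg/dL
CrCl = (140 − 66) × 40.3 / (72 × 3.428) = 2982.2 / 246.82 ≈ 12.1 mL/min
CrCl ≈ 12 mL/min.
tezomycin: 10–49 mL/min → 60% of 300 mg = 180 mg.
fezocillin: < 40 mL/min → 34% of 750 mg = 255 mg.
Total = 180 + 255 = 435 mg.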